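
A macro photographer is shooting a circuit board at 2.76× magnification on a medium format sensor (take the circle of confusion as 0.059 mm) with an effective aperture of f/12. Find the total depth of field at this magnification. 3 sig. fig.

0.186 mm

At magnification m, DoF ≈ 2·N_eff·c/m² = 2 × 12 × 0.059 / 2.76² = 1.416 / 7.618 ≈ 0.186 mm.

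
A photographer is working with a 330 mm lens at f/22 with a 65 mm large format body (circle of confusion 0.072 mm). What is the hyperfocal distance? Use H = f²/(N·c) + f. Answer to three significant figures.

69.1 m

Hyperfocal distance H = f²/(N·c) + f = 330²/(22 × 0.072) + 330 = 108900/1.584 + 330 ≈ 69080.0 mm ≈ 69.1 m.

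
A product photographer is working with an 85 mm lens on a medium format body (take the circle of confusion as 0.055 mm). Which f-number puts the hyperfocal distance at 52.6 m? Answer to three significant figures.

f/2.50

Rearrange H = f²/(N·c) + f for N: N = f² / ((H − f)·c).
N = 85² / ((52600 − 85) × 0.055) = 7225 / 2888 ≈ 2.50.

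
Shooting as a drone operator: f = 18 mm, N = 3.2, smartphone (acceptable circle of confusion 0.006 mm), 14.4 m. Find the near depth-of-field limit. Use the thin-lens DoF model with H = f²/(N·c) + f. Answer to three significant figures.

Hyperfocal distance H = f²/(N·c) + f = 18²/(3.2 × 0.006) + 18 = 324/0.0192 + 18 ≈ 16893.0 mm ≈ 16.89 m.
Near limit Dn = s·(H − f)/(H + s − 2f) = 14400 × (16893.0 − 18) / (16893.0 + 14400 − 2 × 18) = 14400 × 16875.0 / 31257.0 ≈ 7774.3 mm ≈ 7.77 m.

7.77 m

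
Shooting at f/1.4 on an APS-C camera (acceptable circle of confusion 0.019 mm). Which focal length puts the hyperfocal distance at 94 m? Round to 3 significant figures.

From H = f²/(N·c) + f, with f ≪ H: f ≈ √(H·N·c) = √(94000 × 1.4 × 0.019) = √2500.4 ≈ 50.00 mm.
The +f correction barely moves this — solving exactly, f² + N·c·f − N·c·H = 0 ⇒ f = (−N·c + √((N·c)² + 4·N·c·H))/2 = (−0.0266 + √10002)/2 ≈ 49.991 mm, so f ≈ 50.0 mm.

50.0 mm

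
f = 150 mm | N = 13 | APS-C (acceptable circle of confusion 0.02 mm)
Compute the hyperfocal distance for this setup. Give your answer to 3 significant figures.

86.7 m

Hyperfocal distance H = f²/(N·c) + f = 150²/(13 × 0.02) + 150 = 22500/0.26 + 150 ≈ 86688.5 mm ≈ 86.7 m.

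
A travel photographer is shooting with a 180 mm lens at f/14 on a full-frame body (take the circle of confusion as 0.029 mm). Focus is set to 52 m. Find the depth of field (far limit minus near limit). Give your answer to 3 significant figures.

117 m

Hyperfocal distance H = f²/(N·c) + f = 180²/(14 × 0.029) + 180 = 32400/0.406 + 180 ≈ 79983.0 mm ≈ 79.98 m.
Near limit Dn = s·(H − f)/(H + s − 2f) = 52000 × (79983.0 − 180) / (79983.0 + 52000 − 2 × 180) = 52000 × 79803.0 / 131623.0 ≈ 31528 mm.
Far limit Df = s·(H − f)/(H − s) = 52000 × (79983.0 − 180) / (79983.0 − 52000) = 52000 × 79803.0 / 27983.0 ≈ 148296 mm.
Depth of field = Df − Dn = 148296 − 31528 ≈ 116768 mm ≈ 117 m.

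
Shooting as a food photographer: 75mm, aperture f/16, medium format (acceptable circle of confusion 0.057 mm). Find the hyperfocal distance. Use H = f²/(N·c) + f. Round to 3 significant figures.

Hyperfocal distance H = f²/(N·c) + f = 75²/(16 × 0.057) + 75 = 5625/0.912 + 75 ≈ 6242.8 mm ≈ 6.24 m.

6.24 m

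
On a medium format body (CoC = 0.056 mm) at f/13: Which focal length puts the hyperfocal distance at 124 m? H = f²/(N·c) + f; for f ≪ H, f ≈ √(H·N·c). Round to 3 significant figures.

300 mm

From H = f²/(N·c) + f, with f ≪ H: f ≈ √(H·N·c) = √(124000 × 13 × 0.056) = √90272 ≈ 300.5 mm.
Exact: f² + N·c·f − N·c·H = 0 ⇒ f = (−N·c + √((N·c)² + 4·N·c·H))/2 = (−0.728 + √361089)/2 ≈ 300.09 mm ≈ 300 mm.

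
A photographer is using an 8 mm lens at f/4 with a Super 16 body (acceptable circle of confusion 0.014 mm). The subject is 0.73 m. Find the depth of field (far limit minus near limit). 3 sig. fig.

Hyperfocal distance H = f²/(N·c) + f = 8²/(4 × 0.014) + 8 = 64/0.056 + 8 ≈ 1150.9 mm ≈ 1.151 m.
Near limit Dn = s·(H − f)/(H + s − 2f) = 730 × (1150.9 − 8) / (1150.9 + 730 − 2 × 8) = 730 × 1142.9 / 1864.9 ≈ 447.4 mm.
Far limit Df = s·(H − f)/(H − s) = 730 × (1150.9 − 8) / (1150.9 − 730) = 730 × 1142.9 / 420.9 ≈ 1982.3 mm.
Depth of field = Df − Dn = 1982.3 − 447.4 ≈ 1534.9 mm ≈ 1.53 m.

1.53 m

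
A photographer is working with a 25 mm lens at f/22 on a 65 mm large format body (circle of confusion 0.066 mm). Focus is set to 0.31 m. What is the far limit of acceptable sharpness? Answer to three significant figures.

Hyperfocal distance H = f²/(N·c) + f = 25²/(22 × 0.066) + 25 = 625/1.452 + 25 ≈ 455.4 mm ≈ 0.455 m.
Far limit Df = s·(H − f)/(H − s) = 310 × (455.4 − 25) / (455.4 − 310) = 310 × 430.4 / 145.4 ≈ 917.46 mm ≈ 0.917 m.

0.917 m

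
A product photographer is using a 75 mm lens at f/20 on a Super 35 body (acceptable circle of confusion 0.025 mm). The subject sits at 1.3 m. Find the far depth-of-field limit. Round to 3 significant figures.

1.46 m

Hyperfocal distance H = f²/(N·c) + f = 75²/(20 × 0.025) + 75 = 5625/0.5 + 75 ≈ 11325.0 mm ≈ 11.32 m.
Far limit Df = s·(H − f)/(H − s) = 1300 × (11325.0 − 75) / (11325.0 − 1300) = 1300 × 11250.0 / 10025.0 ≈ 1458.9 mm ≈ 1.46 m.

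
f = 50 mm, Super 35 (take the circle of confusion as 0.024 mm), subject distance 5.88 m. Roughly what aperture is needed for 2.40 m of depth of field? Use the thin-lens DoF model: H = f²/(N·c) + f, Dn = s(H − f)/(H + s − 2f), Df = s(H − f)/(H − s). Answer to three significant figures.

Write h = H − f = f²/(N·c). The thin-lens limits are Dn = s·h/(h + (s−f)) and Df = s·h/(h − (s−f)), so DoF = Df − Dn = 2·s·(s−f)·h / (h² − (s−f)²).
That is a quadratic in h: DoF·h² − 2·s·(s−f)·h − DoF·(s−f)² = 0 ⇒ h = (s−f)·(s + √(s² + DoF²)) / DoF = 5830 × (5880 + √(5880² + 2400²)) / 2400 = 5830 × (5880 + 6350.94) / 2400 ≈ 29711 mm.
Then N = f²/(c·h) = 50² / (0.024 × 29711) = 2500 / 713.06 ≈ 3.51.

f/3.51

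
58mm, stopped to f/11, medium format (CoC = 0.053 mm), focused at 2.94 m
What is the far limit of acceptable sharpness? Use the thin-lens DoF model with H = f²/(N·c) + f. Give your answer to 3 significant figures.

Hyperfocal distance H = f²/(N·c) + f = 58²/(11 × 0.053) + 58 = 3364/0.583 + 58 ≈ 5828.2 mm ≈ 5.828 m.
Far limit Df = s·(H − f)/(H − s) = 2940 × (5828.2 − 58) / (5828.2 − 2940) = 2940 × 5770.2 / 2888.2 ≈ 5873.7 mm ≈ 5.87 m.

5.87 m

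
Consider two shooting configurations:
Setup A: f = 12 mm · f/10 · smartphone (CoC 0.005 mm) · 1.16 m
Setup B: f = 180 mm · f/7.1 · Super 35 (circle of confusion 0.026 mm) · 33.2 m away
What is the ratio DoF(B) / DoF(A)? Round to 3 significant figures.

11.8

Setup A: H = 12²/(10×0.005) + 12 ≈ 2892.0 mm; DoF = Df − Dn = 1928.9 − 829.4 ≈ 1099.5 mm.
Setup B: H = 180²/(7.1×0.026) + 180 ≈ 175694.6 mm; DoF = Df − Dn = 40893 − 27943 ≈ 12950 mm.
Ratio = 12950 / 1099.5 ≈ 11.8.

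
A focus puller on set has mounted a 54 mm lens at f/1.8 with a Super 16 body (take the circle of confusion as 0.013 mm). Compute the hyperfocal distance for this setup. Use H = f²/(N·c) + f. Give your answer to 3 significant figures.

Hyperfocal distance H = f²/(N·c) + f = 54²/(1.8 × 0.013) + 54 = 2916/0.0234 + 54 ≈ 124669.4 mm ≈ 125 m.

125 m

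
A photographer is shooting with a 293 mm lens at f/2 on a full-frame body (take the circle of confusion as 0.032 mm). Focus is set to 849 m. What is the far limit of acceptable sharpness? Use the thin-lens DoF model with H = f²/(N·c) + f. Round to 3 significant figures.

2310 m

Hyperfocal distance H = f²/(N·c) + f = 293²/(2 × 0.032) + 293 = 85849/0.064 + 293 ≈ 1341683.6 mm ≈ 1342 m.
Far limit Df = s·(H − f)/(H − s) = 849000 × (1341683.6 − 293) / (1341683.6 − 849000) = 849000 × 1341390.6 / 492683.6 ≈ 2311505 mm ≈ 2310 m.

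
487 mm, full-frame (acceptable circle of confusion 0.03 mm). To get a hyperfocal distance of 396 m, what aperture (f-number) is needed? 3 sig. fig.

f/20

Rearrange H = f²/(N·c) + f for N: N = f² / ((H − f)·c).
N = 487² / ((396000 − 487) × 0.03) = 237169 / 11865 ≈ 20.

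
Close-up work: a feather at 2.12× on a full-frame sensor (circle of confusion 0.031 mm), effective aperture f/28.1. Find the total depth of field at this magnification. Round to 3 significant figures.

At magnification m, DoF ≈ 2·N_eff·c/m² = 2 × 28.1 × 0.031 / 2.12² = 1.742 / 4.494 ≈ 0.388 mm.

0.388 mm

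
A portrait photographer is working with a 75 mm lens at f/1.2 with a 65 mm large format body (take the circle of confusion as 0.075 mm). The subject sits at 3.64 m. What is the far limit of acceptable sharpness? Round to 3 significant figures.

3.86 m

Hyperfocal distance H = f²/(N·c) + f = 75²/(1.2 × 0.075) + 75 = 5625/0.09 + 75 ≈ 62575.0 mm ≈ 62.58 m.
Far limit Df = s·(H − f)/(H − s) = 3640 × (62575.0 − 75) / (62575.0 − 3640) = 3640 × 62500.0 / 58935.0 ≈ 3860.2 mm ≈ 3.86 m.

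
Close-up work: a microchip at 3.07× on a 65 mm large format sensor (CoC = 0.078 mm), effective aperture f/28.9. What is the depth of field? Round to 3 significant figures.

0.478 mm

At magnification m, DoF ≈ 2·N_eff·c/m² = 2 × 28.9 × 0.078 / 3.07² = 4.508 / 9.425 ≈ 0.478 mm.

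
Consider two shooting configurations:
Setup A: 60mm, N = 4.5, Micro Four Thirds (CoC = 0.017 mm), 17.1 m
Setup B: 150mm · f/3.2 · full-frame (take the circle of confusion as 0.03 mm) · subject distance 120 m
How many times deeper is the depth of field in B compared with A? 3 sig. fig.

11.7

Setup A: H = 60²/(4.5×0.017) + 60 ≈ 47118.8 mm; DoF = Df − Dn = 26807 − 12554 ≈ 14253 mm.
Setup B: H = 150²/(3.2×0.03) + 150 ≈ 234525.0 mm; DoF = Df − Dn = 245580 − 79399 ≈ 166181 mm.
Ratio = 166181 / 14253 ≈ 11.7.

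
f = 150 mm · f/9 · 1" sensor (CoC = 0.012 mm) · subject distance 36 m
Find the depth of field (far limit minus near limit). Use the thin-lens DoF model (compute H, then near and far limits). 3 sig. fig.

12.8 m

Hyperfocal distance H = f²/(N·c) + f = 150²/(9 × 0.012) + 150 = 22500/0.108 + 150 ≈ 208483.3 mm ≈ 208.5 m.
Near limit Dn = s·(H − f)/(H + s − 2f) = 36000 × (208483.3 − 150) / (208483.3 + 36000 − 2 × 150) = 36000 × 208333.3 / 244183.3 ≈ 30715 mm.
Far limit Df = s·(H − f)/(H − s) = 36000 × (208483.3 − 150) / (208483.3 − 36000) = 36000 × 208333.3 / 172483.3 ≈ 43482 mm.
Depth of field = Df − Dn = 43482 − 30715 ≈ 12767 mm ≈ 12.8 m.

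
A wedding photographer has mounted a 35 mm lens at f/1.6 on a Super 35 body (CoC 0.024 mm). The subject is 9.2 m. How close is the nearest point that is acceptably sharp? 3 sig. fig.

7.15 m

Hyperfocal distance H = f²/(N·c) + f = 35²/(1.6 × 0.024) + 35 = 1225/0.0384 + 35 ≈ 31936.0 mm ≈ 31.94 m.
Near limit Dn = s·(H − f)/(H + s − 2f) = 9200 × (31936.0 − 35) / (31936.0 + 9200 − 2 × 35) = 9200 × 31901.0 / 41066.0 ≈ 7146.8 mm ≈ 7.15 m.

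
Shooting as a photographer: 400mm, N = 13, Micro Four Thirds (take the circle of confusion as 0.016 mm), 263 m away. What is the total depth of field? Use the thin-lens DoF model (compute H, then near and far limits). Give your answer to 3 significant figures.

Hyperfocal distance H = f²/(N·c) + f = 400²/(13 × 0.016) + 400 = 160000/0.208 + 400 ≈ 769630.8 mm ≈ 769.6 m.
Near limit Dn = s·(H − f)/(H + s − 2f) = 263000 × (769630.8 − 400) / (769630.8 + 263000 − 2 × 400) = 263000 × 769230.8 / 1031830.8 ≈ 196067 mm.
Far limit Df = s·(H − f)/(H − s) = 263000 × (769630.8 − 400) / (769630.8 − 263000) = 263000 × 769230.8 / 506630.8 ≈ 399320 mm.
Depth of field = Df − Dn = 399320 − 196067 ≈ 203253 mm ≈ 203 m.

203 m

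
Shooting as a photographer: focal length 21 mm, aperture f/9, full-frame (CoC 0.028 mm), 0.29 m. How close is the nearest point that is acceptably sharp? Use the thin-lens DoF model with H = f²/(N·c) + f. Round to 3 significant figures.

251 mm

Hyperfocal distance H = f²/(N·c) + f = 21²/(9 × 0.028) + 21 = 441/0.252 + 21 ≈ 1771.0 mm ≈ 1.771 m.
Near limit Dn = s·(H − f)/(H + s − 2f) = 290 × (1771.0 − 21) / (1771.0 + 290 − 2 × 21) = 290 × 1750.0 / 2019.0 ≈ 251.36 mm.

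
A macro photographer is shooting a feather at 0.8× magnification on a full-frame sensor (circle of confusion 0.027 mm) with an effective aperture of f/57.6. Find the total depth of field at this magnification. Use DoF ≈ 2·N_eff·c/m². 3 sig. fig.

At magnification m, DoF ≈ 2·N_eff·c/m² = 2 × 57.6 × 0.027 / 0.8² = 3.11 / 0.64 ≈ 4.86 mm.

4.86 mm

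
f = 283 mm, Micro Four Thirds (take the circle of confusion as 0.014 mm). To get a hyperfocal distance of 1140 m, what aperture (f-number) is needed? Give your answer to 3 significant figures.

Rearrange H = f²/(N·c) + f for N: N = f² / ((H − f)·c).
N = 283² / ((1140000 − 283) × 0.014) = 80089 / 15956 ≈ 5.02.

f/5.02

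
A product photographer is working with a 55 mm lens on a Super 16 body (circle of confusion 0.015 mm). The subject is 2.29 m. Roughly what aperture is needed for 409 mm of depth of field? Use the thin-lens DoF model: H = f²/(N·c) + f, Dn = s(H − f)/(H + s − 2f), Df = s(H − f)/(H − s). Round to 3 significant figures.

Write h = H − f = f²/(N·c). The thin-lens limits are Dn = s·h/(h + (s−f)) and Df = s·h/(h − (s−f)), so DoF = Df − Dn = 2·s·(s−f)·h / (h² − (s−f)²).
That is a quadratic in h: DoF·h² − 2·s·(s−f)·h − DoF·(s−f)² = 0 ⇒ h = (s−f)·(s + √(s² + DoF²)) / DoF = 2235 × (2290 + √(2290² + 409²)) / 409 = 2235 × (2290 + 2326.24) / 409 ≈ 25226 mm.
Then N = f²/(c·h) = 55² / (0.015 × 25226) = 3025 / 378.38 ≈ 7.99.

f/7.99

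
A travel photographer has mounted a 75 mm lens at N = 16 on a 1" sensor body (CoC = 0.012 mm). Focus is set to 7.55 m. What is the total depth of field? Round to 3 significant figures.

4.12 m

Hyperfocal distance H = f²/(N·c) + f = 75²/(16 × 0.012) + 75 = 5625/0.192 + 75 ≈ 29371.9 mm ≈ 29.37 m.
Near limit Dn = s·(H − f)/(H + s − 2f) = 7550 × (29371.9 − 75) / (29371.9 + 7550 − 2 × 75) = 7550 × 29296.9 / 36771.9 ≈ 6015.2 mm.
Far limit Df = s·(H − f)/(H − s) = 7550 × (29371.9 − 75) / (29371.9 − 7550) = 7550 × 29296.9 / 21821.9 ≈ 10136.2 mm.
Depth of field = Df − Dn = 10136.2 − 6015.2 ≈ 4121.0 mm ≈ 4.12 m.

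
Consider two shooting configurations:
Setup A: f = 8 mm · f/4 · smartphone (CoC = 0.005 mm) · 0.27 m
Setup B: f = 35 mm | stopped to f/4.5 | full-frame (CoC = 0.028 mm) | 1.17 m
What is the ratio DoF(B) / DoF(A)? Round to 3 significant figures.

6.22

Setup A: H = 8²/(4×0.005) + 8 ≈ 3208.0 mm; DoF = Df − Dn = 294.078 − 249.567 ≈ 44.511 mm.
Setup B: H = 35²/(4.5×0.028) + 35 ≈ 9757.2 mm; DoF = Df − Dn = 1324.64 − 1047.69 ≈ 276.95 mm.
Ratio = 276.95 / 44.511 ≈ 6.22.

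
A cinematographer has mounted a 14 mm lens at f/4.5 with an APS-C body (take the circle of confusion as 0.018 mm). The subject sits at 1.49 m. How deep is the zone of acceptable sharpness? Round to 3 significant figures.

2.89 m

Hyperfocal distance H = f²/(N·c) + f = 14²/(4.5 × 0.018) + 14 = 196/0.081 + 14 ≈ 2433.8 mm ≈ 2.434 m.
Near limit Dn = s·(H − f)/(H + s − 2f) = 1490 × (2433.8 − 14) / (2433.8 + 1490 − 2 × 14) = 1490 × 2419.8 / 3895.8 ≈ 925.5 mm.
Far limit Df = s·(H − f)/(H − s) = 1490 × (2433.8 − 14) / (2433.8 − 1490) = 1490 × 2419.8 / 943.8 ≈ 3820.3 mm.
Depth of field = Df − Dn = 3820.3 − 925.5 ≈ 2894.8 mm ≈ 2.89 m.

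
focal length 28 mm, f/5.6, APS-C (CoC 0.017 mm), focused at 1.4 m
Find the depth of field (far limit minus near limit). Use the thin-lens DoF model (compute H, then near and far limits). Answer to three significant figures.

Hyperfocal distance H = f²/(N·c) + f = 28²/(5.6 × 0.017) + 28 = 784/0.0952 + 28 ≈ 8263.3 mm ≈ 8.263 m.
Near limit Dn = s·(H − f)/(H + s − 2f) = 1400 × (8263.3 − 28) / (8263.3 + 1400 − 2 × 28) = 1400 × 8235.3 / 9607.3 ≈ 1200.07 mm.
Far limit Df = s·(H − f)/(H − s) = 1400 × (8263.3 − 28) / (8263.3 − 1400) = 1400 × 8235.3 / 6863.3 ≈ 1679.87 mm.
Depth of field = Df − Dn = 1679.87 − 1200.07 ≈ 479.80 mm.

480 mm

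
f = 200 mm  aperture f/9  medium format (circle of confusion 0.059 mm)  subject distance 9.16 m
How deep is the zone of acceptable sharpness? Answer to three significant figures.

2.21 m

Hyperfocal distance H = f²/(N·c) + f = 200²/(9 × 0.059) + 200 = 40000/0.531 + 200 ≈ 75529.6 mm ≈ 75.53 m.
Near limit Dn = s·(H − f)/(H + s − 2f) = 9160 × (75529.6 − 200) / (75529.6 + 9160 − 2 × 200) = 9160 × 75329.6 / 84289.6 ≈ 8186.3 mm.
Far limit Df = s·(H − f)/(H − s) = 9160 × (75529.6 − 200) / (75529.6 − 9160) = 9160 × 75329.6 / 66369.6 ≈ 10396.6 mm.
Depth of field = Df − Dn = 10396.6 − 8186.3 ≈ 2210.3 mm ≈ 2.21 m.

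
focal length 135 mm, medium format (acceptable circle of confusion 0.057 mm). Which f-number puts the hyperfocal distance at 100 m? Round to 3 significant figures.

f/3.20

Rearrange H = f²/(N·c) + f for N: N = f² / ((H − f)·c).
N = 135² / ((100000 − 135) × 0.057) = 18225 / 5692 ≈ 3.20.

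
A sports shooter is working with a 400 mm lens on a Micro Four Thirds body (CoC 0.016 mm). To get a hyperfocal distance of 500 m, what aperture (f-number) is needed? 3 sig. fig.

Rearrange H = f²/(N·c) + f for N: N = f² / ((H − f)·c).
N = 400² / ((500000 − 400) × 0.016) = 160000 / 7994 ≈ 20.

f/20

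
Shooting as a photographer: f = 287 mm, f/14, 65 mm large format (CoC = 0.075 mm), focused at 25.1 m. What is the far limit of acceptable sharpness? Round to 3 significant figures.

Hyperfocal distance H = f²/(N·c) + f = 287²/(14 × 0.075) + 287 = 82369/1.05 + 287 ≈ 78733.7 mm ≈ 78.73 m.
Far limit Df = s·(H − f)/(H − s) = 25100 × (78733.7 − 287) / (78733.7 − 25100) = 25100 × 78446.7 / 53633.7 ≈ 36712 mm ≈ 36.7 m.

36.7 m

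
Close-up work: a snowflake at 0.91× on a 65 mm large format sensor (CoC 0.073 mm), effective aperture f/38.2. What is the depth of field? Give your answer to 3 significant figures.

At magnification m, DoF ≈ 2·N_eff·c/m² = 2 × 38.2 × 0.073 / 0.91² = 5.577 / 0.8281 ≈ 6.73 mm.

6.73 mm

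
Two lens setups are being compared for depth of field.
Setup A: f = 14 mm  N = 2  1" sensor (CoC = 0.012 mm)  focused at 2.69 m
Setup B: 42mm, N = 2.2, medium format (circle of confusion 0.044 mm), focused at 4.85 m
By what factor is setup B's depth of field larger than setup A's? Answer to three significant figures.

1.39

Setup A: H = 14²/(2×0.012) + 14 ≈ 8180.7 mm; DoF = Df − Dn = 4001.0 − 2026.1 ≈ 1974.9 mm.
Setup B: H = 42²/(2.2×0.044) + 42 ≈ 18265.1 mm; DoF = Df − Dn = 6588.2 − 3837.5 ≈ 2750.7 mm.
Ratio = 2750.7 / 1974.9 ≈ 1.39.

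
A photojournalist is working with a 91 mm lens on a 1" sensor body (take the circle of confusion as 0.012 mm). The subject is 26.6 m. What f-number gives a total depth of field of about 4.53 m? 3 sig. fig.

f/2.20

Write h = H − f = f²/(N·c). The thin-lens limits are Dn = s·h/(h + (s−f)) and Df = s·h/(h − (s−f)), so DoF = Df − Dn = 2·s·(s−f)·h / (h² − (s−f)²).
That is a quadratic in h: DoF·h² − 2·s·(s−f)·h − DoF·(s−f)² = 0 ⇒ h = (s−f)·(s + √(s² + DoF²)) / DoF = 26509 × (26600 + √(26600² + 4530²)) / 4530 = 26509 × (26600 + 26983.0) / 4530 ≈ 313561 mm.
Then N = f²/(c·h) = 91² / (0.012 × 313561) = 8281 / 3762.7 ≈ 2.20.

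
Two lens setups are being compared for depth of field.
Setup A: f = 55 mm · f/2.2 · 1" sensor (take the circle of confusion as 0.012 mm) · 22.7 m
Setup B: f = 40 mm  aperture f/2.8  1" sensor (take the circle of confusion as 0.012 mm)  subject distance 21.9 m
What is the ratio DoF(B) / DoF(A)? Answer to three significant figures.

2.73

Setup A: H = 55²/(2.2×0.012) + 55 ≈ 114638.3 mm; DoF = Df − Dn = 28291.2 − 18954.1 ≈ 9337.1 mm.
Setup B: H = 40²/(2.8×0.012) + 40 ≈ 47659.0 mm; DoF = Df − Dn = 40485 − 15010 ≈ 25475 mm.
Ratio = 25475 / 9337.1 ≈ 2.73.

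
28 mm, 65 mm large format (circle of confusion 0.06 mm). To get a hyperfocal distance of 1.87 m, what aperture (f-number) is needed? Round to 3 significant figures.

Rearrange H = f²/(N·c) + f for N: N = f² / ((H − f)·c).
N = 28² / ((1870 − 28) × 0.06) = 784 / 110.5 ≈ 7.09.

f/7.09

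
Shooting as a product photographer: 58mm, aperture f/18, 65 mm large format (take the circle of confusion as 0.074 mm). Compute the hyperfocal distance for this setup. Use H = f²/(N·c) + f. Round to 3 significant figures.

2.58 m

Hyperfocal distance H = f²/(N·c) + f = 58²/(18 × 0.074) + 58 = 3364/1.332 + 58 ≈ 2583.5 mm ≈ 2.58 m.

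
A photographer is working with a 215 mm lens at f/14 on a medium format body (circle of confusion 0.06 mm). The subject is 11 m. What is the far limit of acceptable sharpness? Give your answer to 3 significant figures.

Hyperfocal distance H = f²/(N·c) + f = 215²/(14 × 0.06) + 215 = 46225/0.84 + 215 ≈ 55244.8 mm ≈ 55.24 m.
Far limit Df = s·(H − f)/(H − s) = 11000 × (55244.8 − 215) / (55244.8 − 11000) = 11000 × 55029.8 / 44244.8 ≈ 13681 mm ≈ 13.7 m.

13.7 m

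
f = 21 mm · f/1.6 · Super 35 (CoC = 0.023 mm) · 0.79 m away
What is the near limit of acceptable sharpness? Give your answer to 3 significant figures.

0.742 m

Hyperfocal distance H = f²/(N·c) + f = 21²/(1.6 × 0.023) + 21 = 441/0.0368 + 21 ≈ 12004.7 mm ≈ 12.00 m.
Near limit Dn = s·(H − f)/(H + s − 2f) = 790 × (12004.7 − 21) / (12004.7 + 790 − 2 × 21) = 790 × 11983.7 / 12752.7 ≈ 742.36 mm ≈ 0.742 m.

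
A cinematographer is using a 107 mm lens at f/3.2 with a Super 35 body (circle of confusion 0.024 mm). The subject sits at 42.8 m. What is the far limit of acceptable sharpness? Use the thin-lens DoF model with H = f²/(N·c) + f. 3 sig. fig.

60.0 m

Hyperfocal distance H = f²/(N·c) + f = 107²/(3.2 × 0.024) + 107 = 11449/0.0768 + 107 ≈ 149182.5 mm ≈ 149.2 m.
Far limit Df = s·(H − f)/(H − s) = 42800 × (149182.5 − 107) / (149182.5 − 42800) = 42800 × 149075.5 / 106382.5 ≈ 59976 mm ≈ 60.0 m.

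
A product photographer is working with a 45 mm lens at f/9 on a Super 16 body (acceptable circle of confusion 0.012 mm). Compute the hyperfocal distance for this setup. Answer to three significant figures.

Hyperfocal distance H = f²/(N·c) + f = 45²/(9 × 0.012) + 45 = 2025/0.108 + 45 ≈ 18795.0 mm ≈ 18.8 m.

18.8 m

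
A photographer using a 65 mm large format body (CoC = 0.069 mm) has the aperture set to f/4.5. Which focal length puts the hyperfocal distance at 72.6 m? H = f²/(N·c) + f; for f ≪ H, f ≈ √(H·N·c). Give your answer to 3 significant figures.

From H = f²/(N·c) + f, with f ≪ H: f ≈ √(H·N·c) = √(72600 × 4.5 × 0.069) = √22542 ≈ 150.1 mm.
The +f correction barely moves this — solving exactly, f² + N·c·f − N·c·H = 0 ⇒ f = (−N·c + √((N·c)² + 4·N·c·H))/2 = (−0.3105 + √90169)/2 ≈ 149.99 mm, so f ≈ 150 mm.

150 mm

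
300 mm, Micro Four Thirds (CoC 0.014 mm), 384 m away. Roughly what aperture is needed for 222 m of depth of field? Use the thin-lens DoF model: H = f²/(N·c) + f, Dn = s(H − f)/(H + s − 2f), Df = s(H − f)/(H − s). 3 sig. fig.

Write h = H − f = f²/(N·c). The thin-lens limits are Dn = s·h/(h + (s−f)) and Df = s·h/(h − (s−f)), so DoF = Df − Dn = 2·s·(s−f)·h / (h² − (s−f)²).
That is a quadratic in h: DoF·h² − 2·s·(s−f)·h − DoF·(s−f)² = 0 ⇒ h = (s−f)·(s + √(s² + DoF²)) / DoF = 383700 × (384000 + √(384000² + 222000²)) / 222000 = 383700 × (384000 + 443554) / 222000 ≈ 1430326 mm.
Then N = f²/(c·h) = 300² / (0.014 × 1430326) = 90000 / 20025 ≈ 4.49.

f/4.49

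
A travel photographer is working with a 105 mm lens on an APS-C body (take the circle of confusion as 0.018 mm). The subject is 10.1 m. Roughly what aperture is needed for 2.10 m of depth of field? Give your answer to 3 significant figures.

f/6.30

Write h = H − f = f²/(N·c). The thin-lens limits are Dn = s·h/(h + (s−f)) and Df = s·h/(h − (s−f)), so DoF = Df − Dn = 2·s·(s−f)·h / (h² − (s−f)²).
That is a quadratic in h: DoF·h² − 2·s·(s−f)·h − DoF·(s−f)² = 0 ⇒ h = (s−f)·(s + √(s² + DoF²)) / DoF = 9995 × (10100 + √(10100² + 2100²)) / 2100 = 9995 × (10100 + 10316.0) / 2100 ≈ 97170 mm.
Then N = f²/(c·h) = 105² / (0.018 × 97170) = 11025 / 1749.1 ≈ 6.30.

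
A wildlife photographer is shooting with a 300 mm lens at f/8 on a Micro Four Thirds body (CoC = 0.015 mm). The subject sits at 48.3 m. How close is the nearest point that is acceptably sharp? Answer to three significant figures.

Hyperfocal distance H = f²/(N·c) + f = 300²/(8 × 0.015) + 300 = 90000/0.12 + 300 ≈ 750300.0 mm ≈ 750.3 m.
Near limit Dn = s·(H − f)/(H + s − 2f) = 48300 × (750300.0 − 300) / (750300.0 + 48300 − 2 × 300) = 48300 × 750000.0 / 798000.0 ≈ 45395 mm ≈ 45.4 m.

45.4 m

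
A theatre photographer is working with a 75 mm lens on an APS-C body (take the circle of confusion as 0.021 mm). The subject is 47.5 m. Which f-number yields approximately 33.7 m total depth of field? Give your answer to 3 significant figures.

f/1.80

Write h = H − f = f²/(N·c). The thin-lens limits are Dn = s·h/(h + (s−f)) and Df = s·h/(h − (s−f)), so DoF = Df − Dn = 2·s·(s−f)·h / (h² − (s−f)²).
That is a quadratic in h: DoF·h² − 2·s·(s−f)·h − DoF·(s−f)² = 0 ⇒ h = (s−f)·(s + √(s² + DoF²)) / DoF = 47425 × (47500 + √(47500² + 33700²)) / 33700 = 47425 × (47500 + 58240.4) / 33700 ≈ 148805 mm.
Then N = f²/(c·h) = 75² / (0.021 × 148805) = 5625 / 3124.9 ≈ 1.80.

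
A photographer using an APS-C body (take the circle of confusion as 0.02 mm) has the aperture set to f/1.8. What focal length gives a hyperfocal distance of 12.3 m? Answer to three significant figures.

21.0 mm

From H = f²/(N·c) + f, with f ≪ H: f ≈ √(H·N·c) = √(12300 × 1.8 × 0.02) = √442.80 ≈ 21.04 mm.
The +f correction barely moves this — solving exactly, f² + N·c·f − N·c·H = 0 ⇒ f = (−N·c + √((N·c)² + 4·N·c·H))/2 = (−0.036 + √1771.2)/2 ≈ 21.025 mm, so f ≈ 21.0 mm.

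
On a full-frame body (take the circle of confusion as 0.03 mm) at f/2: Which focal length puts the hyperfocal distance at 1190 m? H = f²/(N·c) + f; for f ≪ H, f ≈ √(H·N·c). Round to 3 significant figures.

From H = f²/(N·c) + f, with f ≪ H: f ≈ √(H·N·c) = √(1190000 × 2 × 0.03) = √71400 ≈ 267.2 mm.
The +f correction barely moves this — solving exactly, f² + N·c·f − N·c·H = 0 ⇒ f = (−N·c + √((N·c)² + 4·N·c·H))/2 = (−0.06 + √285600)/2 ≈ 267.18 mm, so f ≈ 267 mm.

267 mm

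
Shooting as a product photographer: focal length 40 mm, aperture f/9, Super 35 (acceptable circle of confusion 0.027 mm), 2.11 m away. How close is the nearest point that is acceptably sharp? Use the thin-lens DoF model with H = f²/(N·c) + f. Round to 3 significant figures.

Hyperfocal distance H = f²/(N·c) + f = 40²/(9 × 0.027) + 40 = 1600/0.243 + 40 ≈ 6624.4 mm ≈ 6.624 m.
Near limit Dn = s·(H − f)/(H + s − 2f) = 2110 × (6624.4 − 40) / (6624.4 + 2110 − 2 × 40) = 2110 × 6584.4 / 8654.4 ≈ 1605.3 mm ≈ 1.61 m.

1.61 m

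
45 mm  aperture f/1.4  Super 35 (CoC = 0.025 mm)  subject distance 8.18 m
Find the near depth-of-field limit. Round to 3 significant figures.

Hyperfocal distance H = f²/(N·c) + f = 45²/(1.4 × 0.025) + 45 = 2025/0.035 + 45 ≈ 57902.1 mm ≈ 57.90 m.
Near limit Dn = s·(H − f)/(H + s − 2f) = 8180 × (57902.1 − 45) / (57902.1 + 8180 − 2 × 45) = 8180 × 57857.1 / 65992.1 ≈ 7171.6 mm ≈ 7.17 m.

7.17 m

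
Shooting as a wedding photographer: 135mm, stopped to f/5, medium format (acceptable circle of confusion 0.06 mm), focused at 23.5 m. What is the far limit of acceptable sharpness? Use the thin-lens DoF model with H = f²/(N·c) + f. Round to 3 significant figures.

38.2 m

Hyperfocal distance H = f²/(N·c) + f = 135²/(5 × 0.06) + 135 = 18225/0.3 + 135 ≈ 60885.0 mm ≈ 60.88 m.
Far limit Df = s·(H − f)/(H − s) = 23500 × (60885.0 − 135) / (60885.0 − 23500) = 23500 × 60750.0 / 37385.0 ≈ 38187 mm ≈ 38.2 m.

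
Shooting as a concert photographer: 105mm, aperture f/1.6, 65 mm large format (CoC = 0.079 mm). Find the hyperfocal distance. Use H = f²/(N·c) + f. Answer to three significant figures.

87.3 m

Hyperfocal distance H = f²/(N·c) + f = 105²/(1.6 × 0.079) + 105 = 11025/0.1264 + 105 ≈ 87328.1 mm ≈ 87.3 m.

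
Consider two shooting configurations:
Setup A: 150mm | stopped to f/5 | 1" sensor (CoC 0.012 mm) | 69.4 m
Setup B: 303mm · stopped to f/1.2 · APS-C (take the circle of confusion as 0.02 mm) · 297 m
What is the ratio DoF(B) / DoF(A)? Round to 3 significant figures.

Setup A: H = 150²/(5×0.012) + 150 ≈ 375150.0 mm; DoF = Df − Dn = 85119 − 58582 ≈ 26537 mm.
Setup B: H = 303²/(1.2×0.02) + 303 ≈ 3825678.0 mm; DoF = Df − Dn = 321972 − 275623 ≈ 46349 mm.
Ratio = 46349 / 26537 ≈ 1.75.

1.75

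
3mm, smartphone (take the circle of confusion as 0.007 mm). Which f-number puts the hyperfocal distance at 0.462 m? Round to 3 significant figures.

Rearrange H = f²/(N·c) + f for N: N = f² / ((H − f)·c).
N = 3² / ((462 − 3) × 0.007) = 9 / 3.213 ≈ 2.80.

f/2.80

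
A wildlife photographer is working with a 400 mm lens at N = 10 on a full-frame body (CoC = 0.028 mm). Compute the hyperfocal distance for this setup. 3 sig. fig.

572 m

Hyperfocal distance H = f²/(N·c) + f = 400²/(10 × 0.028) + 400 = 160000/0.28 + 400 ≈ 571828.6 mm ≈ 572 m.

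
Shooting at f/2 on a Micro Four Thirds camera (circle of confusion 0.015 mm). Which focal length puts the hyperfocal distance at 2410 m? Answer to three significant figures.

269 mm

From H = f²/(N·c) + f, with f ≪ H: f ≈ √(H·N·c) = √(2410000 × 2 × 0.015) = √72300 ≈ 268.9 mm.
The +f correction barely moves this — solving exactly, f² + N·c·f − N·c·H = 0 ⇒ f = (−N·c + √((N·c)² + 4·N·c·H))/2 = (−0.03 + √289200)/2 ≈ 268.87 mm, so f ≈ 269 mm.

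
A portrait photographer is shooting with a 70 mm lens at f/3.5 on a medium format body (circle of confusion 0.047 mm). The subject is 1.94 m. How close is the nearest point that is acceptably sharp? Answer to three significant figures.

1.83 m

Hyperfocal distance H = f²/(N·c) + f = 70²/(3.5 × 0.047) + 70 = 4900/0.1645 + 70 ≈ 29857.2 mm ≈ 29.86 m.
Near limit Dn = s·(H − f)/(H + s − 2f) = 1940 × (29857.2 − 70) / (29857.2 + 1940 − 2 × 70) = 1940 × 29787.2 / 31657.2 ≈ 1825.4 mm ≈ 1.83 m.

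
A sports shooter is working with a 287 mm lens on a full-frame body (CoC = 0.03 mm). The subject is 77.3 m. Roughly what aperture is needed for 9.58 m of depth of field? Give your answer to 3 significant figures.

Write h = H − f = f²/(N·c). The thin-lens limits are Dn = s·h/(h + (s−f)) and Df = s·h/(h − (s−f)), so DoF = Df − Dn = 2·s·(s−f)·h / (h² − (s−f)²).
That is a quadratic in h: DoF·h² − 2·s·(s−f)·h − DoF·(s−f)² = 0 ⇒ h = (s−f)·(s + √(s² + DoF²)) / DoF = 77013 × (77300 + √(77300² + 9580²)) / 9580 = 77013 × (77300 + 77891.4) / 9580 ≈ 1247573 mm.
Then N = f²/(c·h) = 287² / (0.03 × 1247573) = 82369 / 37427 ≈ 2.20.

f/2.20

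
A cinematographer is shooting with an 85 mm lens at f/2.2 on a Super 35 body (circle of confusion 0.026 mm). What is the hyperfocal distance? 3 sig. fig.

Hyperfocal distance H = f²/(N·c) + f = 85²/(2.2 × 0.026) + 85 = 7225/0.0572 + 85 ≈ 126396.2 mm ≈ 126 m.

126 m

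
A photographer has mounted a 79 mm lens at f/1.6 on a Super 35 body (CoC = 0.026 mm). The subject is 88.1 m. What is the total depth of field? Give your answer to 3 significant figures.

Hyperfocal distance H = f²/(N·c) + f = 79²/(1.6 × 0.026) + 79 = 6241/0.0416 + 79 ≈ 150103.0 mm ≈ 150.1 m.
Near limit Dn = s·(H − f)/(H + s − 2f) = 88100 × (150103.0 − 79) / (150103.0 + 88100 − 2 × 79) = 88100 × 150024.0 / 238045.0 ≈ 55524 mm.
Far limit Df = s·(H − f)/(H − s) = 88100 × (150103.0 − 79) / (150103.0 − 88100) = 88100 × 150024.0 / 62003.0 ≈ 213169 mm.
Depth of field = Df − Dn = 213169 − 55524 ≈ 157645 mm ≈ 158 m.

158 m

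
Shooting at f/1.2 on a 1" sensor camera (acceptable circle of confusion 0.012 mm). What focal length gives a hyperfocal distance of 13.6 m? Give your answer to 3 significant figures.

From H = f²/(N·c) + f, with f ≪ H: f ≈ √(H·N·c) = √(13600 × 1.2 × 0.012) = √195.84 ≈ 13.99 mm.
The +f correction barely moves this — solving exactly, f² + N·c·f − N·c·H = 0 ⇒ f = (−N·c + √((N·c)² + 4·N·c·H))/2 = (−0.0144 + √783.36)/2 ≈ 13.987 mm, so f ≈ 14.0 mm.

14.0 mm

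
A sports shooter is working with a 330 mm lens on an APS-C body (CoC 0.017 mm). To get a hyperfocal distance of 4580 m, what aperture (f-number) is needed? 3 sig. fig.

f/1.40

Rearrange H = f²/(N·c) + f for N: N = f² / ((H − f)·c).
N = 330² / ((4580000 − 330) × 0.017) = 108900 / 77854 ≈ 1.40.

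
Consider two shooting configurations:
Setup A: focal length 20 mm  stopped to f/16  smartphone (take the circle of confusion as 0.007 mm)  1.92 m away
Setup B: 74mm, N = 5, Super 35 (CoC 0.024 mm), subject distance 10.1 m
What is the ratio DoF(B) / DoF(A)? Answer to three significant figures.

1.64

Setup A: H = 20²/(16×0.007) + 20 ≈ 3591.4 mm; DoF = Df − Dn = 4102.6 − 1253.3 ≈ 2849.3 mm.
Setup B: H = 74²/(5×0.024) + 74 ≈ 45707.3 mm; DoF = Df − Dn = 12943.9 − 8280.7 ≈ 4663.2 mm.
Ratio = 4663.2 / 2849.3 ≈ 1.64.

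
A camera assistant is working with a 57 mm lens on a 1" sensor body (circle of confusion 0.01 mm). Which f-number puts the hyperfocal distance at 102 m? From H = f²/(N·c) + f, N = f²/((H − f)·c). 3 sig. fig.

Rearrange H = f²/(N·c) + f for N: N = f² / ((H − f)·c).
N = 57² / ((102000 − 57) × 0.01) = 3249 / 1019 ≈ 3.19.

f/3.19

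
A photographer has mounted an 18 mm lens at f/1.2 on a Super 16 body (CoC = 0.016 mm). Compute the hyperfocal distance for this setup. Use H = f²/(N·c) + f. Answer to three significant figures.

16.9 m

Hyperfocal distance H = f²/(N·c) + f = 18²/(1.2 × 0.016) + 18 = 324/0.0192 + 18 ≈ 16893.0 mm ≈ 16.9 m.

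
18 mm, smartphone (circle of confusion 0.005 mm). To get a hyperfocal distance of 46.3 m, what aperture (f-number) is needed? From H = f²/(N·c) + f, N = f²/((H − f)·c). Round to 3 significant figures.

Rearrange H = f²/(N·c) + f for N: N = f² / ((H − f)·c).
N = 18² / ((46300 − 18) × 0.005) = 324 / 231.4 ≈ 1.40.

f/1.40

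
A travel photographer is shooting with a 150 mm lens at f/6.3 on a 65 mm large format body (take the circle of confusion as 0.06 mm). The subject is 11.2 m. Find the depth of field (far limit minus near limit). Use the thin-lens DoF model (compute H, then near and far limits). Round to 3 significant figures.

4.31 m

Hyperfocal distance H = f²/(N·c) + f = 150²/(6.3 × 0.06) + 150 = 22500/0.378 + 150 ≈ 59673.8 mm ≈ 59.67 m.
Near limit Dn = s·(H − f)/(H + s − 2f) = 11200 × (59673.8 − 150) / (59673.8 + 11200 − 2 × 150) = 11200 × 59523.8 / 70573.8 ≈ 9446.4 mm.
Far limit Df = s·(H − f)/(H − s) = 11200 × (59673.8 − 150) / (59673.8 − 11200) = 11200 × 59523.8 / 48473.8 ≈ 13753.1 mm.
Depth of field = Df − Dn = 13753.1 − 9446.4 ≈ 4306.7 mm ≈ 4.31 m.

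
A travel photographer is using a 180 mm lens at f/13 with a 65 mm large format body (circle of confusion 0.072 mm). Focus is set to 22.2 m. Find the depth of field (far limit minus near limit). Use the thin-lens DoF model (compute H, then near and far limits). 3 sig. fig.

Hyperfocal distance H = f²/(N·c) + f = 180²/(13 × 0.072) + 180 = 32400/0.936 + 180 ≈ 34795.4 mm ≈ 34.80 m.
Near limit Dn = s·(H − f)/(H + s − 2f) = 22200 × (34795.4 − 180) / (34795.4 + 22200 − 2 × 180) = 22200 × 34615.4 / 56635.4 ≈ 13569 mm.
Far limit Df = s·(H − f)/(H − s) = 22200 × (34795.4 − 180) / (34795.4 − 22200) = 22200 × 34615.4 / 12595.4 ≈ 61011 mm.
Depth of field = Df − Dn = 61011 − 13569 ≈ 47442 mm ≈ 47.4 m.

47.4 m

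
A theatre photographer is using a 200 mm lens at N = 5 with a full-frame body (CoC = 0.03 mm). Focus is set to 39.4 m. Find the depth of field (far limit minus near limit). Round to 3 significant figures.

Hyperfocal distance H = f²/(N·c) + f = 200²/(5 × 0.03) + 200 = 40000/0.15 + 200 ≈ 266866.7 mm ≈ 266.9 m.
Near limit Dn = s·(H − f)/(H + s − 2f) = 39400 × (266866.7 − 200) / (266866.7 + 39400 − 2 × 200) = 39400 × 266666.7 / 305866.7 ≈ 34350 mm.
Far limit Df = s·(H − f)/(H − s) = 39400 × (266866.7 − 200) / (266866.7 − 39400) = 39400 × 266666.7 / 227466.7 ≈ 46190 mm.
Depth of field = Df − Dn = 46190 − 34350 ≈ 11840 mm ≈ 11.8 m.

11.8 m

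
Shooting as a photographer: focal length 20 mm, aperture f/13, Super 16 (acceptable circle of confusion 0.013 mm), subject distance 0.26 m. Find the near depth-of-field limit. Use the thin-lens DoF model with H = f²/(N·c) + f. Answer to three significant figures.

Hyperfocal distance H = f²/(N·c) + f = 20²/(13 × 0.013) + 20 = 400/0.169 + 20 ≈ 2386.9 mm ≈ 2.387 m.
Near limit Dn = s·(H − f)/(H + s − 2f) = 260 × (2386.9 − 20) / (2386.9 + 260 − 2 × 20) = 260 × 2366.9 / 2606.9 ≈ 236.06 mm.

236 mm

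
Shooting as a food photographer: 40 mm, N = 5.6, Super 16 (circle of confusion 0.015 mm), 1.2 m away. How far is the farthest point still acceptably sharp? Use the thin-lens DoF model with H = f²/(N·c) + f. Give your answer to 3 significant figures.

1.28 m

Hyperfocal distance H = f²/(N·c) + f = 40²/(5.6 × 0.015) + 40 = 1600/0.084 + 40 ≈ 19087.6 mm ≈ 19.09 m.
Far limit Df = s·(H − f)/(H − s) = 1200 × (19087.6 − 40) / (19087.6 − 1200) = 1200 × 19047.6 / 17887.6 ≈ 1277.8 mm ≈ 1.28 m.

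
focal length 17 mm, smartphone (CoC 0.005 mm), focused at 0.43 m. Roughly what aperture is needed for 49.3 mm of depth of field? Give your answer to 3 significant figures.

Write h = H − f = f²/(N·c). The thin-lens limits are Dn = s·h/(h + (s−f)) and Df = s·h/(h − (s−f)), so DoF = Df − Dn = 2·s·(s−f)·h / (h² − (s−f)²).
That is a quadratic in h: DoF·h² − 2·s·(s−f)·h − DoF·(s−f)² = 0 ⇒ h = (s−f)·(s + √(s² + DoF²)) / DoF = 413 × (430 + √(430² + 49.3²)) / 49.3 = 413 × (430 + 432.817) / 49.3 ≈ 7228.1 mm.
Then N = f²/(c·h) = 17² / (0.005 × 7228.1) = 289 / 36.140 ≈ 8.

f/8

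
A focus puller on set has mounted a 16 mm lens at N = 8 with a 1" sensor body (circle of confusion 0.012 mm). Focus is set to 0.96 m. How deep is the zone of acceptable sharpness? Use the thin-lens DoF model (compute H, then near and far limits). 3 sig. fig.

0.777 m

Hyperfocal distance H = f²/(N·c) + f = 16²/(8 × 0.012) + 16 = 256/0.096 + 16 ≈ 2682.7 mm ≈ 2.683 m.
Near limit Dn = s·(H − f)/(H + s − 2f) = 960 × (2682.7 − 16) / (2682.7 + 960 − 2 × 16) = 960 × 2666.7 / 3610.7 ≈ 709.01 mm.
Far limit Df = s·(H − f)/(H − s) = 960 × (2682.7 − 16) / (2682.7 − 960) = 960 × 2666.7 / 1722.7 ≈ 1486.07 mm.
Depth of field = Df − Dn = 1486.07 − 709.01 ≈ 777.06 mm ≈ 0.777 m.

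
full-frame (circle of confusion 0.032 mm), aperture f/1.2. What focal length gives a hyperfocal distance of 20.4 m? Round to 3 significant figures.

From H = f²/(N·c) + f, with f ≪ H: f ≈ √(H·N·c) = √(20400 × 1.2 × 0.032) = √783.36 ≈ 27.99 mm.
The +f correction barely moves this — solving exactly, f² + N·c·f − N·c·H = 0 ⇒ f = (−N·c + √((N·c)² + 4·N·c·H))/2 = (−0.0384 + √3133.4)/2 ≈ 27.969 mm, so f ≈ 28.0 mm.

28.0 mm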